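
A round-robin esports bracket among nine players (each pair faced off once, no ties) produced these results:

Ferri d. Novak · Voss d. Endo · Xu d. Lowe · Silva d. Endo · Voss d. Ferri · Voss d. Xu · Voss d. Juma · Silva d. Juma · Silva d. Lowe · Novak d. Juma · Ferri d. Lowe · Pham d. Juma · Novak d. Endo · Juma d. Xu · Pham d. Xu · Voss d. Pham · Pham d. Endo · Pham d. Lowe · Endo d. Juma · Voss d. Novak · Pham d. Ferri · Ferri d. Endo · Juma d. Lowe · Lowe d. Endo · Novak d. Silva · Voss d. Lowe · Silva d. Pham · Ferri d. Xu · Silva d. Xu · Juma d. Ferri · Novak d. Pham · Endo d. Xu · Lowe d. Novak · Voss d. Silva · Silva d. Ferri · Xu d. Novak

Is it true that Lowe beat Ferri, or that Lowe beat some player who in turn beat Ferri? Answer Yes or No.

Lowe did not beat Ferri directly.
Lowe beat Endo, Novak, but each of them lost to Ferri. No two-step path.

No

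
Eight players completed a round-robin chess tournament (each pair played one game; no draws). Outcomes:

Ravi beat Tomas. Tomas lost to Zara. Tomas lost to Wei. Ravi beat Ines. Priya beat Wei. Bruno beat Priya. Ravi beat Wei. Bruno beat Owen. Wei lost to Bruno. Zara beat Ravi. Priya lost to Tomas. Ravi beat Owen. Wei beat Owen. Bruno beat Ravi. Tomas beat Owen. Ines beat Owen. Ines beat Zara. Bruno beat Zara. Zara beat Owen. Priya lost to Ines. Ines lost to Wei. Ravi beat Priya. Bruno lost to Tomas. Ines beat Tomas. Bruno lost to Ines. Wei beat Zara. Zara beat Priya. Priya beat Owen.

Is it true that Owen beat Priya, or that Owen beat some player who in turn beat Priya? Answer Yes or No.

No

Owen did not beat Priya directly.
Owen beat no one, so there is no intermediate player.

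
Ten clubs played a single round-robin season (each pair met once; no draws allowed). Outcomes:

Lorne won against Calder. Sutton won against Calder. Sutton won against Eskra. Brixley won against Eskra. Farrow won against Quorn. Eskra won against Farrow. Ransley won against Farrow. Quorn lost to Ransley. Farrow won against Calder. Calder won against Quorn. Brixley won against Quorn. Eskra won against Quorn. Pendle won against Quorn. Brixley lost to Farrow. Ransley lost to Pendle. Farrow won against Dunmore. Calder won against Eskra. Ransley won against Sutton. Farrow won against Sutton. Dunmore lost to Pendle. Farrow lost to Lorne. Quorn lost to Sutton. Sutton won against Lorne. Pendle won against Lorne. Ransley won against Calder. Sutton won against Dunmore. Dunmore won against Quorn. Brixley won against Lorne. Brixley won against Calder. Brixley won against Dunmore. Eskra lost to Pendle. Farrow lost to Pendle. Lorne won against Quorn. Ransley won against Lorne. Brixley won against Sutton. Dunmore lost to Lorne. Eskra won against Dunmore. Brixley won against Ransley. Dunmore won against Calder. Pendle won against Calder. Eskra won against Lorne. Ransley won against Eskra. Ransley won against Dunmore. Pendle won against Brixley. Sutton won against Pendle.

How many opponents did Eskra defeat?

4

Eskra's results: beat Lorne, Quorn, Dunmore, Farrow; lost to Sutton, Brixley, Calder, Pendle, Ransley.
That is 4 wins.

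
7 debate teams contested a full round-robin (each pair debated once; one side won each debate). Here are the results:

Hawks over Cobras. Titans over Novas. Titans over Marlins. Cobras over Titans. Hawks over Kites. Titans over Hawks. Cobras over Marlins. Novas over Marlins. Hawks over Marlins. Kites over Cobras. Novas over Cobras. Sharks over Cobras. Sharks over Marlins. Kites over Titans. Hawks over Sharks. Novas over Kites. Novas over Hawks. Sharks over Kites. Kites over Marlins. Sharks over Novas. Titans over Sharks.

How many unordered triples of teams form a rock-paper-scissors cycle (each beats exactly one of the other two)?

Win totals: Hawks 4, Marlins 0, Novas 4, Cobras 2, Titans 4, Kites 3, Sharks 4.
A team with w wins dominates both others in C(w,2) triples; summing gives 6 + 0 + 6 + 1 + 6 + 3 + 6 = 28 transitive triples.
Total triples C(7,3) = 35, so cyclic triples = 35 − 28 = 7.

7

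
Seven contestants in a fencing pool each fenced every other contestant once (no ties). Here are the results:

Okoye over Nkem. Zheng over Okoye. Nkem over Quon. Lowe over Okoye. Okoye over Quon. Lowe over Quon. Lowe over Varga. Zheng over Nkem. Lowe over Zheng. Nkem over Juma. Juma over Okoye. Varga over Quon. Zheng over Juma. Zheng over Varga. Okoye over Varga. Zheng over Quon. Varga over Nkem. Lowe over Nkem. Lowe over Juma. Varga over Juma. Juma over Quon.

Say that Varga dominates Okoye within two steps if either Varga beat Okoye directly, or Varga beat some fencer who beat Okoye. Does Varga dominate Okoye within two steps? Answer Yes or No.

Yes

Varga did not beat Okoye directly.
Varga beat Quon, Nkem, Juma. Of those, Juma beat Okoye.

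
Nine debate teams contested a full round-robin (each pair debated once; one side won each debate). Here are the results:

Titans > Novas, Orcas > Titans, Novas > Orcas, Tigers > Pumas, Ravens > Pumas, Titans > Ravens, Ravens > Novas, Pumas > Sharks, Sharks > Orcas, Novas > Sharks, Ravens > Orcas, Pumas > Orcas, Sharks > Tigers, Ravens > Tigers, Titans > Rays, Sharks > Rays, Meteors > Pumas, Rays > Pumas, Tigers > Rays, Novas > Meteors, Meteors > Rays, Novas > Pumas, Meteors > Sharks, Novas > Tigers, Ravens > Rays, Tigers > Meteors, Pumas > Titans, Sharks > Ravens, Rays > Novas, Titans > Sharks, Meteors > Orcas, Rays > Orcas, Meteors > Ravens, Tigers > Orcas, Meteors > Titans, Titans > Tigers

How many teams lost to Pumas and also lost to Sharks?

Pumas beat: Titans, Sharks, Orcas.
Sharks beat: Ravens, Rays, Tigers, Orcas.
Both beat: Orcas — 1.

1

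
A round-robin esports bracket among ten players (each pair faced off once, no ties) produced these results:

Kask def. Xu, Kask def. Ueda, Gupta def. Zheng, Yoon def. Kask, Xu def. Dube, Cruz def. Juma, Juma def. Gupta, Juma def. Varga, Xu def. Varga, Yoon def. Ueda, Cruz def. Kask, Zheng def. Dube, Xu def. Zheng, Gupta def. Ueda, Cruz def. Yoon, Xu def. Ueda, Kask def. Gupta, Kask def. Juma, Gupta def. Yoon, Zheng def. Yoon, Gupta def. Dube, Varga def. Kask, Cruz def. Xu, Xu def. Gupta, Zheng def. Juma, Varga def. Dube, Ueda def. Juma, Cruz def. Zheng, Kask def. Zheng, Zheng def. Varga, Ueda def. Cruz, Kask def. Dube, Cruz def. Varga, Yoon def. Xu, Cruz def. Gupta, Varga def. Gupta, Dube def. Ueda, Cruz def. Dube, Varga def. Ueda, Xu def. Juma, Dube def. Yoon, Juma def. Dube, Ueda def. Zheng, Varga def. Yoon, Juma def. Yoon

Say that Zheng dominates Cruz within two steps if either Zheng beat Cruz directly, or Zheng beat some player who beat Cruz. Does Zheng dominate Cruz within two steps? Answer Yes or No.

No

Zheng did not beat Cruz directly.
Zheng beat Juma, Varga, Dube, Yoon, but each of them lost to Cruz. No two-step path.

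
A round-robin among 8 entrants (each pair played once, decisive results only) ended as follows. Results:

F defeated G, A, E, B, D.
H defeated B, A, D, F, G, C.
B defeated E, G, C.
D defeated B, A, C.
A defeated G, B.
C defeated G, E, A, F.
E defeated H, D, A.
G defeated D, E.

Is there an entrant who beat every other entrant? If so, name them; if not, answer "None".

Highest win total is H with 6 (out of 7 possible).
H lost to E, so no entrant went undefeated.

None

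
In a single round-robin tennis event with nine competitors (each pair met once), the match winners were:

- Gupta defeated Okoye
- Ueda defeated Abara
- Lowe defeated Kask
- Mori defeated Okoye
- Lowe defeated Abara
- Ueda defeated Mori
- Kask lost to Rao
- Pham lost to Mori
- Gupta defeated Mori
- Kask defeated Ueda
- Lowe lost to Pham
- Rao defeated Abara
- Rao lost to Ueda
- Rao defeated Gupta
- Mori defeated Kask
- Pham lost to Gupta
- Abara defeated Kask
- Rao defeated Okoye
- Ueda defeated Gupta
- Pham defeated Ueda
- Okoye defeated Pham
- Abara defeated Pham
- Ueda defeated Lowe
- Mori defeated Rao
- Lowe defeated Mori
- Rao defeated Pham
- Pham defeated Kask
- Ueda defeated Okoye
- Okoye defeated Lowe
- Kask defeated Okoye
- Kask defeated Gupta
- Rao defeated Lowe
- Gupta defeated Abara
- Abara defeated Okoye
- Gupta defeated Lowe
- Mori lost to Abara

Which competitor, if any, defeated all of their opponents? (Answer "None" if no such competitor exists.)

None

Highest win total is Ueda with 6 (out of 8 possible).
Ueda lost to Kask, Pham, so no competitor went undefeated.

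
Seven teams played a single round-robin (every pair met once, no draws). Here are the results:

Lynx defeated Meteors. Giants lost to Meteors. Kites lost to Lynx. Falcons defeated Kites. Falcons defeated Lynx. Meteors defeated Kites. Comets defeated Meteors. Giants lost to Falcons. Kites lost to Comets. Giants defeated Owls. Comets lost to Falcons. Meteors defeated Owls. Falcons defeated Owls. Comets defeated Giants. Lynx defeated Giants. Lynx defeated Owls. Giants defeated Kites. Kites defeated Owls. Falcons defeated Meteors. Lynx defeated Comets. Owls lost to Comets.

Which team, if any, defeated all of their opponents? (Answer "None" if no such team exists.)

Falcons has 6 wins out of 6 opponents — a perfect record.

Falcons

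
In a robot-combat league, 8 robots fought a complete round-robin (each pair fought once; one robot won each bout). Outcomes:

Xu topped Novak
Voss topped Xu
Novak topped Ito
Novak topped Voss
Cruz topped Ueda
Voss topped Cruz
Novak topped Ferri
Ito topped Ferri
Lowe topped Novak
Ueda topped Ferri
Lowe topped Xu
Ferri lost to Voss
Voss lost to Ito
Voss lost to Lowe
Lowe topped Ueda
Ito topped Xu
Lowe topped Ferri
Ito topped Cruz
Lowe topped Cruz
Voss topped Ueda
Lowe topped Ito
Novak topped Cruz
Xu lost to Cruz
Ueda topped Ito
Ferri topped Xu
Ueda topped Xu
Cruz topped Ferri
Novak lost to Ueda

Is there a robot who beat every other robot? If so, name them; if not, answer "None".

Lowe

Lowe has 7 wins out of 7 opponents — a perfect record.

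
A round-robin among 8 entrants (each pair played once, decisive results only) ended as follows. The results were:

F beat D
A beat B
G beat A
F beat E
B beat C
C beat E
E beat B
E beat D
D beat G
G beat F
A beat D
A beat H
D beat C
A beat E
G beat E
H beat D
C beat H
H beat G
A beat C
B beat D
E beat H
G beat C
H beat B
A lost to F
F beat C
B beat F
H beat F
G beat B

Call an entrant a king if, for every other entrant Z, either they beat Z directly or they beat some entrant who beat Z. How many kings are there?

6

A reaches everyone (king).
B reaches everyone (king).
C cannot reach A in two steps.
D reaches everyone (king).
E cannot reach A in two steps.
F reaches everyone (king).
G reaches everyone (king).
H reaches everyone (king).
Kings: A, B, D, F, G, H — 6.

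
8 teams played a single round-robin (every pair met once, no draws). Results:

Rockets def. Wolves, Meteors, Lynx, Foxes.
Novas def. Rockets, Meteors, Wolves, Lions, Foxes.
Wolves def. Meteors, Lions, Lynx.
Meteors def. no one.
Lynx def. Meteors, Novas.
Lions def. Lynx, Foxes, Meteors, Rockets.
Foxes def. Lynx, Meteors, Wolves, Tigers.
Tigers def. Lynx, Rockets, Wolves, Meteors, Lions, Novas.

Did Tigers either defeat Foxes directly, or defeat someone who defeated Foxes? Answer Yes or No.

Tigers did not beat Foxes directly.
Tigers beat Lions, Lynx, Rockets, Novas, Meteors, Wolves. Of those, Lions beat Foxes.

Yes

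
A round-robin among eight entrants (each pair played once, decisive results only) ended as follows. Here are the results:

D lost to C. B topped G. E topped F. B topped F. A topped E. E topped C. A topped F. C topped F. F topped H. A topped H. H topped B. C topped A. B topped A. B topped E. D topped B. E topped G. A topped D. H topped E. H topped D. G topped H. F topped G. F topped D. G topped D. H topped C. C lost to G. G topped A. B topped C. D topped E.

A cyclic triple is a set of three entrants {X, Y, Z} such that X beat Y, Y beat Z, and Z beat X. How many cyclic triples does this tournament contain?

Win totals: A 4, B 5, C 3, D 2, E 3, F 3, G 4, H 4.
An entrant with w wins dominates both others in C(w,2) triples; summing gives 6 + 10 + 3 + 1 + 3 + 3 + 6 + 6 = 38 transitive triples.
Total triples C(8,3) = 56, so cyclic triples = 56 − 38 = 18.

18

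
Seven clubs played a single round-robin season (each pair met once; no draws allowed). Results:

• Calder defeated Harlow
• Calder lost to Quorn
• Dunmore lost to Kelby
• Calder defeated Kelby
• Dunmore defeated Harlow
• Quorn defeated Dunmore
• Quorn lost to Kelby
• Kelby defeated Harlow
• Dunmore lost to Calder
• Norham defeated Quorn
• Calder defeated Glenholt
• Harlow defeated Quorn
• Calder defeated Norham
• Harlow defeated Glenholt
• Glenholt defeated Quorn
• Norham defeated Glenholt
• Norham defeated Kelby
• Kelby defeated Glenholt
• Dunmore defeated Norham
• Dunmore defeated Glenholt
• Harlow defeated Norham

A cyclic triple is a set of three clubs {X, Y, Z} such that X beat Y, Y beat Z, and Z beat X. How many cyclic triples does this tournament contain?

Win totals: Harlow 3, Glenholt 1, Calder 5, Dunmore 3, Norham 3, Quorn 2, Kelby 4.
A club with w wins dominates both others in C(w,2) triples; summing gives 3 + 0 + 10 + 3 + 3 + 1 + 6 = 26 transitive triples.
Total triples C(7,3) = 35, so cyclic triples = 35 − 26 = 9.

9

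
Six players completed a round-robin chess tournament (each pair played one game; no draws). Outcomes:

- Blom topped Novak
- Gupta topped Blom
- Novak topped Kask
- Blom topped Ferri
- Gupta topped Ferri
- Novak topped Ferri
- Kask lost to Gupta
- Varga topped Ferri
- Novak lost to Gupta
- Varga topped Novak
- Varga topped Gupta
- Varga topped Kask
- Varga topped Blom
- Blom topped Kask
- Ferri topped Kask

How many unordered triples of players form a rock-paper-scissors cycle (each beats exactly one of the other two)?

Win totals: Kask 0, Novak 2, Blom 3, Ferri 1, Varga 5, Gupta 4.
A player with w wins dominates both others in C(w,2) triples; summing gives 0 + 1 + 3 + 0 + 10 + 6 = 20 transitive triples.
Total triples C(6,3) = 20, so cyclic triples = 20 − 20 = 0.

0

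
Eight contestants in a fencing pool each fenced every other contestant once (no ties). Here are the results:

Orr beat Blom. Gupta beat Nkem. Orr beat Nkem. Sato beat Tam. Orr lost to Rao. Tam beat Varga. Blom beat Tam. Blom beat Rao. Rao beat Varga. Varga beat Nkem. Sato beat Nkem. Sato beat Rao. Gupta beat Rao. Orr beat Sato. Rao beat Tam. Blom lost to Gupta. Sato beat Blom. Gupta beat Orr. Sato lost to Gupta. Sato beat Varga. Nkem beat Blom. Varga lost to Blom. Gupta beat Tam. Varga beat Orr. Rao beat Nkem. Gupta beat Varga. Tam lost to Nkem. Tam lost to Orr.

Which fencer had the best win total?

Gupta

Win totals: Rao 4, Nkem 2, Tam 1, Varga 2, Gupta 7, Blom 3, Orr 4, Sato 5.
Gupta leads with 7 wins (next highest: 5).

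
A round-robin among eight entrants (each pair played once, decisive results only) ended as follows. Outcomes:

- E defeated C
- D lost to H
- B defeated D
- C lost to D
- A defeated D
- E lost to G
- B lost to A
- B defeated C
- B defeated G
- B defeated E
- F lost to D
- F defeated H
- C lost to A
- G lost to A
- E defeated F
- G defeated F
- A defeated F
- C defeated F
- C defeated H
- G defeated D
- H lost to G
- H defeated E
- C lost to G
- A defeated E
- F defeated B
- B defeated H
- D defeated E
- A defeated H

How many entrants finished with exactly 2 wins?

4

Win totals: A 7, B 5, C 2, D 3, E 2, F 2, G 5, H 2.
Exactly 2: C, E, F, H — 4 entrants.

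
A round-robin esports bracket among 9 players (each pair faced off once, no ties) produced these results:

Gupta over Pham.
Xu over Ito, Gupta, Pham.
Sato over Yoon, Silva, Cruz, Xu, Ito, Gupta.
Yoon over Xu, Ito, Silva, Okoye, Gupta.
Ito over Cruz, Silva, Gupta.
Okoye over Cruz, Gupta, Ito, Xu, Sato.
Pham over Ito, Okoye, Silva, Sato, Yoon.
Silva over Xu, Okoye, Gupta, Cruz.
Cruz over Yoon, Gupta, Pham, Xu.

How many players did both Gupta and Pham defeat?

Gupta beat: Pham.
Pham beat: Okoye, Sato, Silva, Ito, Yoon.
No one was beaten by both.

0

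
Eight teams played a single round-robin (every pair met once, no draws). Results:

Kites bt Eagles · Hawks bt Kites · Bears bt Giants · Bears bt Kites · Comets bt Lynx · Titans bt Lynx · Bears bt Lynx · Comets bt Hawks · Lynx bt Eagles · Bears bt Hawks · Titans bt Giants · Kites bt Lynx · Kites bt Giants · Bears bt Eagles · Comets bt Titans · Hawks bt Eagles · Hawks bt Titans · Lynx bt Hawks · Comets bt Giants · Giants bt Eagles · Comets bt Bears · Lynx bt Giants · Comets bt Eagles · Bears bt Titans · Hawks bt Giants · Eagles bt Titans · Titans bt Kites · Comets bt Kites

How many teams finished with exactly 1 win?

2

Win totals: Eagles 1, Bears 6, Comets 7, Lynx 3, Hawks 4, Kites 3, Giants 1, Titans 3.
Exactly 1: Eagles, Giants — 2 teams.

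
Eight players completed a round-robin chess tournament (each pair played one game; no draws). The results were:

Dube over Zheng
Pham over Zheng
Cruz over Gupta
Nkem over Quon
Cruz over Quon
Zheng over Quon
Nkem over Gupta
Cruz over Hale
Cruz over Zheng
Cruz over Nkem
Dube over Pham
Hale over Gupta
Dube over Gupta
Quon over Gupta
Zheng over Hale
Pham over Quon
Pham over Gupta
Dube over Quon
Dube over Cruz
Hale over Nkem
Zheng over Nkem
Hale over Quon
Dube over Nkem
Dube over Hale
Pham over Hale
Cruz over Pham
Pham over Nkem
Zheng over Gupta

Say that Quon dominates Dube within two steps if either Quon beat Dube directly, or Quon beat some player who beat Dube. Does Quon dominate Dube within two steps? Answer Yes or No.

No

Quon did not beat Dube directly.
Quon beat Gupta, but each of them lost to Dube. No two-step path.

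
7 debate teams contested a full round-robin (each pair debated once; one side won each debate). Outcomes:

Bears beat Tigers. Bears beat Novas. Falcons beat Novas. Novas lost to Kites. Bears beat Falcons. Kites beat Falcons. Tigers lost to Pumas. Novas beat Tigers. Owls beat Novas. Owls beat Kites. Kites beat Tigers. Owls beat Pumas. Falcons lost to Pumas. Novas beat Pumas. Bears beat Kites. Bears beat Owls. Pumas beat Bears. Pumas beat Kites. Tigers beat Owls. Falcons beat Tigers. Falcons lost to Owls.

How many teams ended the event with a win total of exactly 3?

1

Win totals: Owls 4, Pumas 4, Bears 5, Tigers 1, Novas 2, Falcons 2, Kites 3.
Exactly 3: Kites — 1 team.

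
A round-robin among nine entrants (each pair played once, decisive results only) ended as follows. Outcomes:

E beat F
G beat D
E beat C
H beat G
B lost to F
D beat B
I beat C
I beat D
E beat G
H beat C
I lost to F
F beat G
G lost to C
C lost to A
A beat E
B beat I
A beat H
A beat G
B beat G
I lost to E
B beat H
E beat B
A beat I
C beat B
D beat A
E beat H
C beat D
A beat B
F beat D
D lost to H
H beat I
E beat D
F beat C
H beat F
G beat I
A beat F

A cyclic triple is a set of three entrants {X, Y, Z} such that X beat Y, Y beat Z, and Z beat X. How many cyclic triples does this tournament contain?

13

Win totals: A 7, B 3, C 3, D 2, E 7, F 5, G 2, H 5, I 2.
An entrant with w wins dominates both others in C(w,2) triples; summing gives 21 + 3 + 3 + 1 + 21 + 10 + 1 + 10 + 1 = 71 transitive triples.
Total triples C(9,3) = 84, so cyclic triples = 84 − 71 = 13.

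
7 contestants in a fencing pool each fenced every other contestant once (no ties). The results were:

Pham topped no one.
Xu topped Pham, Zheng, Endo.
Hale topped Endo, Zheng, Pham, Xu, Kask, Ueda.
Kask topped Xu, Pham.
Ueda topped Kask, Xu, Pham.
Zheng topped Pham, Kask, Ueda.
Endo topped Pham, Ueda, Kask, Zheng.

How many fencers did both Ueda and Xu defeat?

1

Ueda beat: Xu, Kask, Pham.
Xu beat: Pham, Zheng, Endo.
Both beat: Pham — 1.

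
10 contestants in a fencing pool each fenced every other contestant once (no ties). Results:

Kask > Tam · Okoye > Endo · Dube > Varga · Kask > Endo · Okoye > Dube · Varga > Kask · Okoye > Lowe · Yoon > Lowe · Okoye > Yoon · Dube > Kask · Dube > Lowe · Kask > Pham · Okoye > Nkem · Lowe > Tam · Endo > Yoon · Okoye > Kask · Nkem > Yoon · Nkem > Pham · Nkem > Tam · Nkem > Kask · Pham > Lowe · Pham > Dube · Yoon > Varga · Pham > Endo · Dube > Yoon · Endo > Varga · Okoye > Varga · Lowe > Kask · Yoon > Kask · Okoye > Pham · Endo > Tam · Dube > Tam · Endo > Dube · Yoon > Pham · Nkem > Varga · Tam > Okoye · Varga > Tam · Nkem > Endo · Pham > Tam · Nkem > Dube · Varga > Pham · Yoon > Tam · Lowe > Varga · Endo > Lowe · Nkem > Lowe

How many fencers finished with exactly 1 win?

Win totals: Okoye 8, Lowe 3, Tam 1, Dube 5, Varga 3, Endo 5, Kask 3, Nkem 8, Pham 4, Yoon 5.
Exactly 1: Tam — 1 fencer.

1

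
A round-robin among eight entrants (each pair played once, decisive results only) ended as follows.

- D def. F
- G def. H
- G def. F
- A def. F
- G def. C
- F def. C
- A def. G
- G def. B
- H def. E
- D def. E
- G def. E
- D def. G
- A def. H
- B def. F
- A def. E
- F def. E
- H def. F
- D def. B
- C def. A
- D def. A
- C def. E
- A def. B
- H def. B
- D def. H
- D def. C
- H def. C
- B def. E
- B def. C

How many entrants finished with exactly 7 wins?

Win totals: A 5, B 3, C 2, D 7, E 0, F 2, G 5, H 4.
Exactly 7: D — 1 entrant.

1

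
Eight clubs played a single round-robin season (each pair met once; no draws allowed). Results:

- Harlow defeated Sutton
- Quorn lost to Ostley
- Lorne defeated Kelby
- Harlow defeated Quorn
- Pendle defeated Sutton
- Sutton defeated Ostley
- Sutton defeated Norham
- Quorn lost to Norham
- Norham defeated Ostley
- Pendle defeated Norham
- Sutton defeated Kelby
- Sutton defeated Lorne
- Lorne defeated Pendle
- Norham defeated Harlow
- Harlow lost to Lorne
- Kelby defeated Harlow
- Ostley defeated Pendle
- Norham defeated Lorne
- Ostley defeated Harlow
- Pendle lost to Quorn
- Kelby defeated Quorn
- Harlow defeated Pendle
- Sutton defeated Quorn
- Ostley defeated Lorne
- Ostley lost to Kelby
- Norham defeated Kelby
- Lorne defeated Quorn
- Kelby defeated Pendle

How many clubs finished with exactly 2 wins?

1

Win totals: Pendle 2, Norham 5, Ostley 4, Quorn 1, Harlow 3, Kelby 4, Lorne 4, Sutton 5.
Exactly 2: Pendle — 1 club.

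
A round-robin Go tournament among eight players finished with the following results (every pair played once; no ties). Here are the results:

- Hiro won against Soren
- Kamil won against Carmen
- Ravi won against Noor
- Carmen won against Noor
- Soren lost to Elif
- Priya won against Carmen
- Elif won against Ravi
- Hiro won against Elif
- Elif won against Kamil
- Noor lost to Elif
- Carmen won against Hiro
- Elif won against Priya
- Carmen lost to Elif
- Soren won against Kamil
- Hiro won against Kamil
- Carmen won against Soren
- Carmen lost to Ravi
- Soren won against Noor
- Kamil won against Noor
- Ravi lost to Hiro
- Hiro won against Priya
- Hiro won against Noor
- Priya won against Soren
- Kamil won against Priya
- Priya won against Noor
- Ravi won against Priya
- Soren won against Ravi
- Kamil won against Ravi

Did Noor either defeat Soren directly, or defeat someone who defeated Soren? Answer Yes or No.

No

Noor did not beat Soren directly.
Noor beat no one, so there is no intermediate player.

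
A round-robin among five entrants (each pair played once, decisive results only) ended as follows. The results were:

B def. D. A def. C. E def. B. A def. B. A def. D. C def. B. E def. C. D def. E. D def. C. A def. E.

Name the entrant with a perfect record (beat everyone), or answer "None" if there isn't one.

A has 4 wins out of 4 opponents — a perfect record.

A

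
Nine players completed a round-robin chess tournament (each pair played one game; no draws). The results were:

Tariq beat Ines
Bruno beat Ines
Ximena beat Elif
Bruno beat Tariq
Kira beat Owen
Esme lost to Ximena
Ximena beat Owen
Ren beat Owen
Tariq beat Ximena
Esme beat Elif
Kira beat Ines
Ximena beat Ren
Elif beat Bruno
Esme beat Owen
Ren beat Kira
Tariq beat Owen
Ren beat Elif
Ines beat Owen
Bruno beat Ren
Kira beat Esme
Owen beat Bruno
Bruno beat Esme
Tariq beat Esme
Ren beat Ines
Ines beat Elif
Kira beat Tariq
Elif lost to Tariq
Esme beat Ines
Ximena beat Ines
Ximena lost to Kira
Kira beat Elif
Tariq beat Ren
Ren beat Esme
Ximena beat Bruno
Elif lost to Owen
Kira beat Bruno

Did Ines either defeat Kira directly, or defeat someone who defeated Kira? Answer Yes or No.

No

Ines did not beat Kira directly.
Ines beat Elif, Owen, but each of them lost to Kira. No two-step path.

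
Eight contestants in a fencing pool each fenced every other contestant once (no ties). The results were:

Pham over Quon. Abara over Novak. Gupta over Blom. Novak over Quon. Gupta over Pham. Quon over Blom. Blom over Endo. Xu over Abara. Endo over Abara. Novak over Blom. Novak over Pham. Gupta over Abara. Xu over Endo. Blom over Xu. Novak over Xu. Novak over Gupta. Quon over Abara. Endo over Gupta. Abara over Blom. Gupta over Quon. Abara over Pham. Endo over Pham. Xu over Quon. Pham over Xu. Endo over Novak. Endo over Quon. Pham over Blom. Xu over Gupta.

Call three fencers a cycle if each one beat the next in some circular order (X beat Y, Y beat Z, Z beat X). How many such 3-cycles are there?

16

Win totals: Endo 5, Gupta 4, Quon 2, Pham 3, Blom 2, Xu 4, Novak 5, Abara 3.
A fencer with w wins dominates both others in C(w,2) triples; summing gives 10 + 6 + 1 + 3 + 1 + 6 + 10 + 3 = 40 transitive triples.
Total triples C(8,3) = 56, so cyclic triples = 56 − 40 = 16.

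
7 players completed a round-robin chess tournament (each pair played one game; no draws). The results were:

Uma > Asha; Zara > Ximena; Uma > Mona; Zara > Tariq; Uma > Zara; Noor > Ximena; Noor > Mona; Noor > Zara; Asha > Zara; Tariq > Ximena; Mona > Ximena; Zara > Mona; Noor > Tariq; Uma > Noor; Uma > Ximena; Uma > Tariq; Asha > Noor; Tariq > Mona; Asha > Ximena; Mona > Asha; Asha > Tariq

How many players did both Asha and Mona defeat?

1

Asha beat: Ximena, Zara, Noor, Tariq.
Mona beat: Ximena, Asha.
Both beat: Ximena — 1.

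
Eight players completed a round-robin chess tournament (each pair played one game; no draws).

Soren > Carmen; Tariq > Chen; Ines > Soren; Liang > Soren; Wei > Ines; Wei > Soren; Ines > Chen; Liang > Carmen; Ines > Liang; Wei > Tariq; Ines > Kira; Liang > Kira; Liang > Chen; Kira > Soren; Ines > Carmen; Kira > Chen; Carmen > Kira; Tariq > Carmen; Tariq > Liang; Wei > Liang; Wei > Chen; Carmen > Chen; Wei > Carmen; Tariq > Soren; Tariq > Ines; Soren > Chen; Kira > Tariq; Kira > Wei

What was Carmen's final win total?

2

Carmen's results: beat Kira, Chen; lost to Ines, Soren, Tariq, Wei, Liang.
That is 2 wins.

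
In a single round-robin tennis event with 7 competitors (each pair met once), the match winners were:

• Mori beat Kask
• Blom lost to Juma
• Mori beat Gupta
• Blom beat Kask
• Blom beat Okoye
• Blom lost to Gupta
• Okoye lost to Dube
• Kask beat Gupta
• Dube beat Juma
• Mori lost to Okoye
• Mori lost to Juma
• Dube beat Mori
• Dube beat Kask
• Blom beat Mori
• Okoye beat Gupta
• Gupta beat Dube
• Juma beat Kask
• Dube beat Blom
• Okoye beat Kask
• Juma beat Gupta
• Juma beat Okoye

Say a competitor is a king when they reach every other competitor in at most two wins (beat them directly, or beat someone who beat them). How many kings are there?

3

Dube reaches everyone (king).
Blom cannot reach Dube, Juma in two steps.
Gupta reaches everyone (king).
Juma reaches everyone (king).
Okoye cannot reach Juma in two steps.
Mori cannot reach Juma, Okoye in two steps.
Kask cannot reach Juma, Okoye, Mori in two steps.
Kings: Dube, Gupta, Juma — 3.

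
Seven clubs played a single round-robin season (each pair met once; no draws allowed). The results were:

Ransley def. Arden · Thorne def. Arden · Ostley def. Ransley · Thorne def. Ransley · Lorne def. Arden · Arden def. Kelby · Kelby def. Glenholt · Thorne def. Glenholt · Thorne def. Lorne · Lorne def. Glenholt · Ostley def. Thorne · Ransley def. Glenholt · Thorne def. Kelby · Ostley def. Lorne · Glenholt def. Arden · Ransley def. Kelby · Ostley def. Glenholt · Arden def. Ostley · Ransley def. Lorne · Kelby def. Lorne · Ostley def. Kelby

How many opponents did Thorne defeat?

5

Thorne's results: beat Arden, Ransley, Glenholt, Kelby, Lorne; lost to Ostley.
That is 5 wins.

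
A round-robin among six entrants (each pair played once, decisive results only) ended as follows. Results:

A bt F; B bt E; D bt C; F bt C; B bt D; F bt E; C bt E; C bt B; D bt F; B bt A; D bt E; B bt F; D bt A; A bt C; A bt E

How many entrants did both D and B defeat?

D beat: A, C, E, F.
B beat: A, D, E, F.
Both beat: A, E, F — 3.

3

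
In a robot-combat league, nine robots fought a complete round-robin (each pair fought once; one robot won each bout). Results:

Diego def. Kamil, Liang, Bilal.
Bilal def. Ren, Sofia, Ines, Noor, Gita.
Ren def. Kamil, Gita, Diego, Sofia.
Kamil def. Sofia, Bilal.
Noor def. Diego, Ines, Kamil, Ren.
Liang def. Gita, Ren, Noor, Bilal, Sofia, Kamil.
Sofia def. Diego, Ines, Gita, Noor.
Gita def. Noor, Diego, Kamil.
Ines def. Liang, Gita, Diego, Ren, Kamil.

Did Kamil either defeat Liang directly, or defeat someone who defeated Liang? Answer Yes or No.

No

Kamil did not beat Liang directly.
Kamil beat Bilal, Sofia, but each of them lost to Liang. No two-step path.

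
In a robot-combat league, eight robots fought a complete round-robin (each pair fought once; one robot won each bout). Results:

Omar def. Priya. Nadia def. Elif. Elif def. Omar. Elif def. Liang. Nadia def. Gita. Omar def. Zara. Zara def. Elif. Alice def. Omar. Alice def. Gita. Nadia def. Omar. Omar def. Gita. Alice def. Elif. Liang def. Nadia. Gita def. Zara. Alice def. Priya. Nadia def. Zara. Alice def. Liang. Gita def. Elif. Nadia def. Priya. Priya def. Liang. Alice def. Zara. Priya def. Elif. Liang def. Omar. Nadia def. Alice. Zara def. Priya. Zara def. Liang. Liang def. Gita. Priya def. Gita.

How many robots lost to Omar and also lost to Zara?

1

Omar beat: Zara, Gita, Priya.
Zara beat: Elif, Priya, Liang.
Both beat: Priya — 1.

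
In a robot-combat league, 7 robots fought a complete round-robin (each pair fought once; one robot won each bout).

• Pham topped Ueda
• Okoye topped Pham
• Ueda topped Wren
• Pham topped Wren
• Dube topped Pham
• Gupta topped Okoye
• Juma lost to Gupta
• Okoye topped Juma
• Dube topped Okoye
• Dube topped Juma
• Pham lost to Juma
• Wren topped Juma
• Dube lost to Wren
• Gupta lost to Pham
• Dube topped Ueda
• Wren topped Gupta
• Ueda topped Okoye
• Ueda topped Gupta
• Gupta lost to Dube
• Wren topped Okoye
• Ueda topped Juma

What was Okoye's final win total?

Okoye's results: beat Juma, Pham; lost to Dube, Gupta, Ueda, Wren.
That is 2 wins.

2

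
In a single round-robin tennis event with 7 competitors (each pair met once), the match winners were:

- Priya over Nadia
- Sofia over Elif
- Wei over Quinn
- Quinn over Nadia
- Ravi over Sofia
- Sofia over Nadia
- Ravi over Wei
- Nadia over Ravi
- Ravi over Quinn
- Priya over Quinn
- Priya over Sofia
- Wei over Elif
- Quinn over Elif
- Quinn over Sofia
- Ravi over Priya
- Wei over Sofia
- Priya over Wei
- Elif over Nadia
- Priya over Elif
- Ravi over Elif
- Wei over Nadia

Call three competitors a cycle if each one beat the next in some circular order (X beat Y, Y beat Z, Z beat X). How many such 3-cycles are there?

5

Win totals: Priya 5, Nadia 1, Elif 1, Ravi 5, Wei 4, Quinn 3, Sofia 2.
A competitor with w wins dominates both others in C(w,2) triples; summing gives 10 + 0 + 0 + 10 + 6 + 3 + 1 = 30 transitive triples.
Total triples C(7,3) = 35, so cyclic triples = 35 − 30 = 5.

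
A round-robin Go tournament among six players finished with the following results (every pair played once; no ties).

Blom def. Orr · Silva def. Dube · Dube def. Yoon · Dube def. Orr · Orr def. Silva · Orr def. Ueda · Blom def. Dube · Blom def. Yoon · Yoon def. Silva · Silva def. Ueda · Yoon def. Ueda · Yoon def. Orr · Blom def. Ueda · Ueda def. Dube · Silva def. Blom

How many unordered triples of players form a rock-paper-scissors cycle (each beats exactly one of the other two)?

6

Of the C(6,3) = 20 triples, the cyclic ones are: {Orr, Dube, Ueda}; {Orr, Dube, Silva}; {Orr, Silva, Blom}; {Yoon, Dube, Ueda}; {Yoon, Dube, Silva}; {Yoon, Silva, Blom}.
That is 6.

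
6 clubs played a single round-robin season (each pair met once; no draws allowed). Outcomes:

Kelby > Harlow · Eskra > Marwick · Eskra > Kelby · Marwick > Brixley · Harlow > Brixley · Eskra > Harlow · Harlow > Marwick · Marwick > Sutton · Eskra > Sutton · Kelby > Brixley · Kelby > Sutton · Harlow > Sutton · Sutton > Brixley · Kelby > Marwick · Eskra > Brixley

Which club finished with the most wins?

Eskra

Win totals: Marwick 2, Sutton 1, Brixley 0, Harlow 3, Eskra 5, Kelby 4.
Eskra leads with 5 wins (next highest: 4).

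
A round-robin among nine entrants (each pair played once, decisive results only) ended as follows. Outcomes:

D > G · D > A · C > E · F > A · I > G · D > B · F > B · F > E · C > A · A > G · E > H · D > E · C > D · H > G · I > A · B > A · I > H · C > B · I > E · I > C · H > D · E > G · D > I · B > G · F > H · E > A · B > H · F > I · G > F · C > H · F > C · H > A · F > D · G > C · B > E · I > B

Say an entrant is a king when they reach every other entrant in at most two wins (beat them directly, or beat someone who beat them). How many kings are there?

5

A cannot reach B, D, E, H, I in two steps.
B cannot reach I in two steps.
C cannot reach F in two steps.
D reaches everyone (king).
E cannot reach B, I in two steps.
F reaches everyone (king).
G reaches everyone (king).
H reaches everyone (king).
I reaches everyone (king).
Kings: D, F, G, H, I — 5.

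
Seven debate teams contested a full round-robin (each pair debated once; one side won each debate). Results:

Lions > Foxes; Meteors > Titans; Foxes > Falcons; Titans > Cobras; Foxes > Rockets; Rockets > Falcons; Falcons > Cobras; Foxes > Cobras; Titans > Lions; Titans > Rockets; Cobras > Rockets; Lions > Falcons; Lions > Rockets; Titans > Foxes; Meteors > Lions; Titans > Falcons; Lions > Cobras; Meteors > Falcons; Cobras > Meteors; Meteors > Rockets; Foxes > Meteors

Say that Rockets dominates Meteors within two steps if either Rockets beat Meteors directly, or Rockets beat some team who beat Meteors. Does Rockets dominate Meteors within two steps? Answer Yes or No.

Rockets did not beat Meteors directly.
Rockets beat Falcons, but each of them lost to Meteors. No two-step path.

No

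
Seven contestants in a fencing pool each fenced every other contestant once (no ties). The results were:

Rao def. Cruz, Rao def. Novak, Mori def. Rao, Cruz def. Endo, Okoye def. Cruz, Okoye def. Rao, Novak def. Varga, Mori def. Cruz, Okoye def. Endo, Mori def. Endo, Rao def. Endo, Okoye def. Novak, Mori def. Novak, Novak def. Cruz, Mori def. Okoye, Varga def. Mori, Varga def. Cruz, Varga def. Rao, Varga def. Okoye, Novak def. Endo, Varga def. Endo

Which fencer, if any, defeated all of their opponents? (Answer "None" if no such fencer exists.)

Highest win total is Varga with 5 (out of 6 possible).
Varga lost to Novak, so no fencer went undefeated.

None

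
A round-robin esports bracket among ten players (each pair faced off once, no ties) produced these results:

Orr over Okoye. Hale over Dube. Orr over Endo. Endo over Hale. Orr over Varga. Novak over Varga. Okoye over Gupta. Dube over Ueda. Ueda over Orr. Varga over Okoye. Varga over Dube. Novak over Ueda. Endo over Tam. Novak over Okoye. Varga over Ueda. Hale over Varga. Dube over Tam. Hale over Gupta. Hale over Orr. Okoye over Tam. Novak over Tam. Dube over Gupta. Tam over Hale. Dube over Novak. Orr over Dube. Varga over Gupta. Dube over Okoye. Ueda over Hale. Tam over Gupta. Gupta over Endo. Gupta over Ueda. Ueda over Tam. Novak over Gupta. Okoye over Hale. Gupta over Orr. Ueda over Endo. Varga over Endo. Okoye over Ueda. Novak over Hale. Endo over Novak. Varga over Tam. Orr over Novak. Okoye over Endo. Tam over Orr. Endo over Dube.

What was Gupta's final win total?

Gupta's results: beat Orr, Ueda, Endo; lost to Varga, Novak, Hale, Tam, Okoye, Dube.
That is 3 wins.

3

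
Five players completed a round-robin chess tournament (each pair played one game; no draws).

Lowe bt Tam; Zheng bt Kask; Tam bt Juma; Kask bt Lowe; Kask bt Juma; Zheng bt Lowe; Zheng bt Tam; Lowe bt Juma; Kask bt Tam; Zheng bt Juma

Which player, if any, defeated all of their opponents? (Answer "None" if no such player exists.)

Zheng has 4 wins out of 4 opponents — a perfect record.

Zheng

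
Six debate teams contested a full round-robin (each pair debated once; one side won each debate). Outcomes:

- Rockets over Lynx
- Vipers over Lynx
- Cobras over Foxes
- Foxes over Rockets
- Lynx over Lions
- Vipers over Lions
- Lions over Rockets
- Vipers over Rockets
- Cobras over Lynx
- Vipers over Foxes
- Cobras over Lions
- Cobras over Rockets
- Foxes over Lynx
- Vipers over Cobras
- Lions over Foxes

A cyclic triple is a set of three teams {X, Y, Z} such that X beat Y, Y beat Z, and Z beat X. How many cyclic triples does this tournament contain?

Win totals: Cobras 4, Lions 2, Foxes 2, Vipers 5, Lynx 1, Rockets 1.
A team with w wins dominates both others in C(w,2) triples; summing gives 6 + 1 + 1 + 10 + 0 + 0 = 18 transitive triples.
Total triples C(6,3) = 20, so cyclic triples = 20 − 18 = 2.

2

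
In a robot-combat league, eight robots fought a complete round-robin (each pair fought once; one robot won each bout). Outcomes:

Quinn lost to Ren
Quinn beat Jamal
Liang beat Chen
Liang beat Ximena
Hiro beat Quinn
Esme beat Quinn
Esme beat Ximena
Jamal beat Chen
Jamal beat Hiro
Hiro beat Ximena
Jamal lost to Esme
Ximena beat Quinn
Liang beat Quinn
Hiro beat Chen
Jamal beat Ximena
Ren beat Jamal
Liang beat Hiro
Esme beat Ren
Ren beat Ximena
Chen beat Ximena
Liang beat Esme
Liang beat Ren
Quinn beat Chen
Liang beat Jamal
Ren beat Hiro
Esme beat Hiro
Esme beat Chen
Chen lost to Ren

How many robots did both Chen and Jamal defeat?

Chen beat: Ximena.
Jamal beat: Chen, Hiro, Ximena.
Both beat: Ximena — 1.

1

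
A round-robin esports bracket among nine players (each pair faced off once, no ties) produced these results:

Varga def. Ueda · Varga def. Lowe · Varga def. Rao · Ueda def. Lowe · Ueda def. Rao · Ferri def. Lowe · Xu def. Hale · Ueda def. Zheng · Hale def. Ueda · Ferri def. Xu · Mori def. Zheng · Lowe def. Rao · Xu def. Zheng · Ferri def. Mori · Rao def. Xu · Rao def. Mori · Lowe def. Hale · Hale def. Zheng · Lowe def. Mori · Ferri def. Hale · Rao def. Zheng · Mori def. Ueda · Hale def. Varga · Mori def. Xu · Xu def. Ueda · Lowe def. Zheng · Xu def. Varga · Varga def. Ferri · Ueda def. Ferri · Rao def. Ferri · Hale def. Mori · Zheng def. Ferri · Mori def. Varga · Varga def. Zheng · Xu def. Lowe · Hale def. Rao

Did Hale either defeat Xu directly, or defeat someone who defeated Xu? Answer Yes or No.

Yes

Hale did not beat Xu directly.
Hale beat Rao, Mori, Ueda, Zheng, Varga. Of those, Rao beat Xu.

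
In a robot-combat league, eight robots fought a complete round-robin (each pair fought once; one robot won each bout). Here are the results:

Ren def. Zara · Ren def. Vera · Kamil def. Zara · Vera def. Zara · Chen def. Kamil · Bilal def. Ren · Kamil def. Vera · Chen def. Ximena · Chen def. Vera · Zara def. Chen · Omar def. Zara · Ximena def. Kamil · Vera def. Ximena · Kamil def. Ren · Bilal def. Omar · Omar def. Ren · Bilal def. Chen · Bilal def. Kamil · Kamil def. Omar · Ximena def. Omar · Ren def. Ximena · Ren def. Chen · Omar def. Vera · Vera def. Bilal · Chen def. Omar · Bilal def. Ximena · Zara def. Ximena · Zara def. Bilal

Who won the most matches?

Bilal

Win totals: Bilal 5, Zara 3, Kamil 4, Ximena 2, Chen 4, Ren 4, Vera 3, Omar 3.
Bilal leads with 5 wins (next highest: 4).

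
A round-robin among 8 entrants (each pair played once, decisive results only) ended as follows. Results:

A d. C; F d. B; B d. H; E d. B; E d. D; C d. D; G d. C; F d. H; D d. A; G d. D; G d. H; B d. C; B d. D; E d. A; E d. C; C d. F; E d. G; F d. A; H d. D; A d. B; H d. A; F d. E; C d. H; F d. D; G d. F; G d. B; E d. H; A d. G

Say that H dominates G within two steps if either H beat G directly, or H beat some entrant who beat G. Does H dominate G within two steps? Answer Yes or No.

H did not beat G directly.
H beat A, D. Of those, A beat G.

Yes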